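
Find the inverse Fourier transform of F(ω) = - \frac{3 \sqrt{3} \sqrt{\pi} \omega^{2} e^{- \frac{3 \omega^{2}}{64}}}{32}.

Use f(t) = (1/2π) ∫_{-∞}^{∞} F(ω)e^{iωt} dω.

f(t) = 2 \left(\frac{64 t^{2}}{3} - 2\right) e^{- \frac{16 t^{2}}{3}}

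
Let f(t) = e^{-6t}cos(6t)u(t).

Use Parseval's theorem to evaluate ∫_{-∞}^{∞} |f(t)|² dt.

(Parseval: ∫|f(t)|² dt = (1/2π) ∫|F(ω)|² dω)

∫|f(t)|² dt = \frac{1}{16}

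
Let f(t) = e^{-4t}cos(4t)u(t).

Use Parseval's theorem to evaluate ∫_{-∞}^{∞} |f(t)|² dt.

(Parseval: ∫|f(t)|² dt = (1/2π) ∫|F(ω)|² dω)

∫|f(t)|² dt = \frac{3}{32}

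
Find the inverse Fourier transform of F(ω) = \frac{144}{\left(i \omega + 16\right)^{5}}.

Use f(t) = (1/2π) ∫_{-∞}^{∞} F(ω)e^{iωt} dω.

f(t) = 6 t^{4} e^{- 16 t} u\left(t\right)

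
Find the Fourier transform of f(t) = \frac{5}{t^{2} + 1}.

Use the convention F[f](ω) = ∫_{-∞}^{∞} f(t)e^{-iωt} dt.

F(ω) = 5 \pi e^{- \left|{\omega}\right|}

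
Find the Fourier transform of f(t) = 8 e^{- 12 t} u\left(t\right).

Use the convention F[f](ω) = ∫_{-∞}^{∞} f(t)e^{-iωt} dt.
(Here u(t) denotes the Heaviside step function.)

F(ω) = \frac{8}{i \omega + 12}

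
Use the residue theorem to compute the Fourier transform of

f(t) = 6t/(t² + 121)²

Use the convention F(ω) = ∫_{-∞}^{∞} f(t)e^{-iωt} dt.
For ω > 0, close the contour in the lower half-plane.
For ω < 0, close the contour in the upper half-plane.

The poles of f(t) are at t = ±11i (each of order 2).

Let g(z) = f(z)e^{-iωz}; for large |z| the factor e^{-iωz} decays in the lower half-plane when ω > 0 and in the upper half-plane when ω < 0.

Case ω > 0 (lower half-plane, clockwise contour ⇒ F(ω) = -2πi·ΣRes):
  Res_{z = - 11 i} g(z) = \frac{3 \omega e^{- 11 \omega}}{22} (pole of order 2)
  F(ω) = -2πi·ΣRes = - \frac{3 i \pi \omega e^{- 11 \omega}}{11}

Case ω < 0 (upper half-plane, counterclockwise contour ⇒ F(ω) = +2πi·ΣRes):
  Res_{z = 11 i} g(z) = - \frac{3 \omega e^{11 \omega}}{22} (pole of order 2)
  F(ω) = 2πi·ΣRes = - \frac{3 i \pi \omega e^{11 \omega}}{11}

Both cases combine into a single formula in |ω|:

F(ω) = - \frac{3 i \pi \omega e^{- 11 \left|{\omega}\right|}}{11}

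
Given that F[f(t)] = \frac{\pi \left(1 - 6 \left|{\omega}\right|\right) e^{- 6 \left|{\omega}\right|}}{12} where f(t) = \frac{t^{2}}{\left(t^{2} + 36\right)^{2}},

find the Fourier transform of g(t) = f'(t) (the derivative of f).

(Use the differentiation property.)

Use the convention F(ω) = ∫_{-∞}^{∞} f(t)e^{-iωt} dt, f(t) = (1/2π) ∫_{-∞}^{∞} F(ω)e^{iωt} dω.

F[g](ω) = \frac{i \pi \omega \left(1 - 6 \left|{\omega}\right|\right) e^{- 6 \left|{\omega}\right|}}{12}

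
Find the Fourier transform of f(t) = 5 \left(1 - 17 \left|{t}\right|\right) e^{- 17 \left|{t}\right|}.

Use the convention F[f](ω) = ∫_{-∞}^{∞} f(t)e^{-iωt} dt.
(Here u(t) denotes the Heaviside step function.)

F(ω) = \frac{340 \omega^{2}}{\left(\omega^{2} + 289\right)^{2}}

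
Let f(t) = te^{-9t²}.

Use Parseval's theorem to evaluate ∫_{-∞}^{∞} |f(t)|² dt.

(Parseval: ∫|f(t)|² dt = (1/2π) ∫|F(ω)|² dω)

∫|f(t)|² dt = \frac{\sqrt{2} \sqrt{\pi}}{216}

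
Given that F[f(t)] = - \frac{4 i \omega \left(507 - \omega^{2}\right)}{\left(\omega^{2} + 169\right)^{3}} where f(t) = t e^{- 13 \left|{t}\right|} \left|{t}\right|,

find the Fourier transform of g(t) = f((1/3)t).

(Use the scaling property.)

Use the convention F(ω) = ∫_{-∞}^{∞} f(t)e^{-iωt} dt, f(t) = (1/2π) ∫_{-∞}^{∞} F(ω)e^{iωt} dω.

F[g](ω) = \frac{108 i \omega \left(3 \omega^{2} - 169\right)}{\left(9 \omega^{2} + 169\right)^{3}}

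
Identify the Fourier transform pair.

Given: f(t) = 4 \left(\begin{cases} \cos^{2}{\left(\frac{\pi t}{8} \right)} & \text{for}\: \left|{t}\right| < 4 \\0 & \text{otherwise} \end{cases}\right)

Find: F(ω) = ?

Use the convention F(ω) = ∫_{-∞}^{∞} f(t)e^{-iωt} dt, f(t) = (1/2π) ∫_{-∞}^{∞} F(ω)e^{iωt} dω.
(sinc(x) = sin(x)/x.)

F(ω) = - \frac{16 \pi^{2} \operatorname{sinc}{\left(4 \omega \right)}}{16 \omega^{2} - \pi^{2}}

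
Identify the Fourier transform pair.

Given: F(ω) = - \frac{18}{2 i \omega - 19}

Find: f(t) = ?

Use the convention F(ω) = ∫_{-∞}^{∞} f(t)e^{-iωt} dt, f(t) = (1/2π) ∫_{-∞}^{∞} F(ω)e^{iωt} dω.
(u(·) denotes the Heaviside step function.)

f(t) = 9 e^{\frac{19 t}{2}} u\left(- t\right)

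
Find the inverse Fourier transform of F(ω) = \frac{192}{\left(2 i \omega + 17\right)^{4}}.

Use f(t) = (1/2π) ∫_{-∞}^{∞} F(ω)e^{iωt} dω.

f(t) = 2 t^{3} e^{- \frac{17 t}{2}} u\left(t\right)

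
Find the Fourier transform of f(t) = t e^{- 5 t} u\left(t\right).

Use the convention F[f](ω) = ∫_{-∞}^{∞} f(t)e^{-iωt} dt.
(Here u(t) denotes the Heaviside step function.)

F(ω) = \frac{1}{\left(i \omega + 5\right)^{2}}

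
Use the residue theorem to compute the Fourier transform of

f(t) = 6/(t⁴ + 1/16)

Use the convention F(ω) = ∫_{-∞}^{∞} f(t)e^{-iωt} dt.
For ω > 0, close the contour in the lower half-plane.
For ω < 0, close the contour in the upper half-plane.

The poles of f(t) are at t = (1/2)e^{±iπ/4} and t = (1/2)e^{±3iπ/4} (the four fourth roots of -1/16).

Let g(z) = f(z)e^{-iωz}; for large |z| the factor e^{-iωz} decays in the lower half-plane when ω > 0 and in the upper half-plane when ω < 0.

Case ω > 0 (lower half-plane, clockwise contour ⇒ F(ω) = -2πi·ΣRes):
  Res_{z = - \frac{\sqrt{2}}{4} - \frac{\sqrt{2} i}{4}} g(z) = \sqrt{2} \left(6 + 6 i\right) e^{\frac{\sqrt{2} \omega \left(-1 + i\right)}{4}}
  Res_{z = \frac{\sqrt{2}}{4} - \frac{\sqrt{2} i}{4}} g(z) = \sqrt{2} \left(-6 + 6 i\right) e^{- \frac{\sqrt{2} \omega \left(1 + i\right)}{4}}
  F(ω) = -2πi·ΣRes = 12 \sqrt{2} \pi \left(\left(1 - i\right) e^{\frac{\sqrt{2} i \omega}{2}} + 1 + i\right) e^{- \frac{\sqrt{2} \omega \left(1 + i\right)}{4}} = 48 \pi e^{- \frac{\sqrt{2} \omega}{4}} \sin{\left(\frac{\sqrt{2} \omega}{4} + \frac{\pi}{4} \right)}

Case ω < 0 (upper half-plane, counterclockwise contour ⇒ F(ω) = +2πi·ΣRes):
  Res_{z = \frac{\sqrt{2}}{4} + \frac{\sqrt{2} i}{4}} g(z) = \sqrt{2} \left(-6 - 6 i\right) e^{\frac{\sqrt{2} \omega \left(1 - i\right)}{4}}
  Res_{z = - \frac{\sqrt{2}}{4} + \frac{\sqrt{2} i}{4}} g(z) = \sqrt{2} \left(6 - 6 i\right) e^{\frac{\sqrt{2} \omega \left(1 + i\right)}{4}}
  F(ω) = 2πi·ΣRes = - 12 \sqrt{2} i \pi \left(\left(1 + i\right) e^{\frac{\sqrt{2} \omega \left(1 - i\right)}{4}} - \left(1 - i\right) e^{\frac{\sqrt{2} \omega \left(1 + i\right)}{4}}\right) = 48 \pi e^{\frac{\sqrt{2} \omega}{4}} \cos{\left(\frac{\sqrt{2} \omega}{4} + \frac{\pi}{4} \right)}

Both cases combine into a single formula in |ω|:

F(ω) = 48 \pi e^{- \frac{\sqrt{2} \left|{\omega}\right|}{4}} \sin{\left(\frac{\sqrt{2} \left|{\omega}\right|}{4} + \frac{\pi}{4} \right)}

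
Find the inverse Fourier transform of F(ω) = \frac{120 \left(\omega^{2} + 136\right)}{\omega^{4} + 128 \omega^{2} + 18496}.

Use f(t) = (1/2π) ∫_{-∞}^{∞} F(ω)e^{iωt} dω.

f(t) = 6 e^{- 10 \left|{t}\right|} \cos{\left(6 \left|{t}\right| \right)}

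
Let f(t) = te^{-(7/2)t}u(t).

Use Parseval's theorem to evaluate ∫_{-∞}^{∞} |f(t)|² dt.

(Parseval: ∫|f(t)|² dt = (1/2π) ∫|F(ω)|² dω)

∫|f(t)|² dt = \frac{2}{343}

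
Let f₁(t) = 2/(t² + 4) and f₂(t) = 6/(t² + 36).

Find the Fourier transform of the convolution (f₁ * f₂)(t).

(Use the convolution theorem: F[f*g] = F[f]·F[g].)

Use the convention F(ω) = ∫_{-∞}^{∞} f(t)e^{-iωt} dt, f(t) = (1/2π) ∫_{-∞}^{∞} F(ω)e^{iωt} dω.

F[f₁*f₂](ω) = \pi^{2} e^{- 8 \left|{\omega}\right|}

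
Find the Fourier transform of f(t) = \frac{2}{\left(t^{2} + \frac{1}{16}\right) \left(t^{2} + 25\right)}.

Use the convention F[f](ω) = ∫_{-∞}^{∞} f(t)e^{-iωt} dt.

F(ω) = - \frac{32 \pi e^{- 5 \left|{\omega}\right|}}{1995} + \frac{128 \pi e^{- \frac{\left|{\omega}\right|}{4}}}{399}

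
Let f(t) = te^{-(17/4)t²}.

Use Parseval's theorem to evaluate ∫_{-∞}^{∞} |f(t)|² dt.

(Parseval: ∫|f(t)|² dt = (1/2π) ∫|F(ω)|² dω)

∫|f(t)|² dt = \frac{\sqrt{34} \sqrt{\pi}}{289}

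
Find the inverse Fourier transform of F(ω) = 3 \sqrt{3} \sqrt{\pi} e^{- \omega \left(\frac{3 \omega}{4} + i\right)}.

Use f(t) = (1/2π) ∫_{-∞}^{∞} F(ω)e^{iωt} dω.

f(t) = 3 e^{- \frac{\left(t - 1\right)^{2}}{3}}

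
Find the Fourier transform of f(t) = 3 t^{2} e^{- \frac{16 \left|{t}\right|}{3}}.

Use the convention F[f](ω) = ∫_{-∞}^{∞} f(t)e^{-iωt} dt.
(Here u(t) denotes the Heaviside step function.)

F(ω) = \frac{5184 \left(256 - 27 \omega^{2}\right)}{\left(9 \omega^{2} + 256\right)^{3}}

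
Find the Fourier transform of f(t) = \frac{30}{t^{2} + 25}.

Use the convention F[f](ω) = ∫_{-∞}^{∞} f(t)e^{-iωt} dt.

F(ω) = 6 \pi e^{- 5 \left|{\omega}\right|}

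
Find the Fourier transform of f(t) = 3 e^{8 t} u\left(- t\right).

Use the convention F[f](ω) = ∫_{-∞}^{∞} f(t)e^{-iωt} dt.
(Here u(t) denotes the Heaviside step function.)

F(ω) = - \frac{3}{i \omega - 8}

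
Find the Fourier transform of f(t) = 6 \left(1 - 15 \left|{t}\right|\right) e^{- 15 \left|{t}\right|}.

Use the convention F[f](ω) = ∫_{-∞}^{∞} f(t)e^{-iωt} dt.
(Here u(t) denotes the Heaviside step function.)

F(ω) = \frac{360 \omega^{2}}{\left(\omega^{2} + 225\right)^{2}}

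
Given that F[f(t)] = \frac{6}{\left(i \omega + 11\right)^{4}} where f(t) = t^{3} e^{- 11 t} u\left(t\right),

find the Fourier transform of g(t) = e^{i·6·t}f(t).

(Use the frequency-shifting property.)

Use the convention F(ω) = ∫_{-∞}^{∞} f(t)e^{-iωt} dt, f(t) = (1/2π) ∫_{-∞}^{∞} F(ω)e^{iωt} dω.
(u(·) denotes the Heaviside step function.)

F[g](ω) = \frac{6}{\left(i \left(\omega - 6\right) + 11\right)^{4}}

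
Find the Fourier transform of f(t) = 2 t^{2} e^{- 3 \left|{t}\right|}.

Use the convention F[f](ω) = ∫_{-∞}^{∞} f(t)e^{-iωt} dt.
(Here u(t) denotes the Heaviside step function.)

F(ω) = \frac{72 \left(3 - \omega^{2}\right)}{\left(\omega^{2} + 9\right)^{3}}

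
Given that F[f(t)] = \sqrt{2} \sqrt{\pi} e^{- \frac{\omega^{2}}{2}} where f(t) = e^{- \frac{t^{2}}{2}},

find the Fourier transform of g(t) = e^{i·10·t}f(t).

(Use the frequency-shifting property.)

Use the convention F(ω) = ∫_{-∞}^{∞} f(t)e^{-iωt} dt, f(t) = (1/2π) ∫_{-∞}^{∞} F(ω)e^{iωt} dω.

F[g](ω) = \sqrt{2} \sqrt{\pi} e^{- \frac{\left(\omega - 10\right)^{2}}{2}}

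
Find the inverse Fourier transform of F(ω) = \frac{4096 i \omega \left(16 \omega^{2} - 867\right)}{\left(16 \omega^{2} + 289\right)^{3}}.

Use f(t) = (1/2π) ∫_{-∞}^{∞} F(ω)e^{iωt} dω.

f(t) = 4 t e^{- \frac{17 \left|{t}\right|}{4}} \left|{t}\right|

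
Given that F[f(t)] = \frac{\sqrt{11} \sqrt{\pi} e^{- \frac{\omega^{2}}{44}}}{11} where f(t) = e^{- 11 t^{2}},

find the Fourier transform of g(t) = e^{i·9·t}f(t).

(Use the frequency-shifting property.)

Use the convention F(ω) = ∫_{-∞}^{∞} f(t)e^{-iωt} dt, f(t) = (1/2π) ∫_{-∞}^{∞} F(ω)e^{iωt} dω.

F[g](ω) = \frac{\sqrt{11} \sqrt{\pi} e^{- \frac{\left(\omega - 9\right)^{2}}{44}}}{11}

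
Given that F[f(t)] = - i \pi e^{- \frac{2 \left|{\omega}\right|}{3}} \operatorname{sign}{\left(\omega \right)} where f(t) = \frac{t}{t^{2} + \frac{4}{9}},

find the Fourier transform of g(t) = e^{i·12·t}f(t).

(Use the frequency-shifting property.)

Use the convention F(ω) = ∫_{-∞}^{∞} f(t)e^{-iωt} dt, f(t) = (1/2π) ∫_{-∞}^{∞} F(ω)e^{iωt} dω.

F[g](ω) = - i \pi e^{- \frac{2 \left|{\omega - 12}\right|}{3}} \operatorname{sign}{\left(\omega - 12 \right)}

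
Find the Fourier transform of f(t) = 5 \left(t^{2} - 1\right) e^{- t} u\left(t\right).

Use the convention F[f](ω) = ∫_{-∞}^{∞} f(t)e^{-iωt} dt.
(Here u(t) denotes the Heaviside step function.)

F(ω) = \frac{5 \left(2 i \omega - \left(i \omega + 1\right)^{3} + 2\right)}{\left(i \omega + 1\right)^{4}}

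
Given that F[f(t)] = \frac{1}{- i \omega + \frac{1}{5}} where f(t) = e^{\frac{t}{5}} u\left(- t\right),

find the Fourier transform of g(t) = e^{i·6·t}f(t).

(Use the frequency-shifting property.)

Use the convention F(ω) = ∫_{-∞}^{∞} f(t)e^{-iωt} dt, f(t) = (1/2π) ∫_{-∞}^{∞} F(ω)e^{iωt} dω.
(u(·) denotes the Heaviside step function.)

F[g](ω) = \frac{5 i}{5 \omega - 30 + i}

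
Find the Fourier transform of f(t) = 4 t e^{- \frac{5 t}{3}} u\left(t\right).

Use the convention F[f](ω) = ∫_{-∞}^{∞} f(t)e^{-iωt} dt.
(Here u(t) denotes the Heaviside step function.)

F(ω) = \frac{36}{\left(3 i \omega + 5\right)^{2}}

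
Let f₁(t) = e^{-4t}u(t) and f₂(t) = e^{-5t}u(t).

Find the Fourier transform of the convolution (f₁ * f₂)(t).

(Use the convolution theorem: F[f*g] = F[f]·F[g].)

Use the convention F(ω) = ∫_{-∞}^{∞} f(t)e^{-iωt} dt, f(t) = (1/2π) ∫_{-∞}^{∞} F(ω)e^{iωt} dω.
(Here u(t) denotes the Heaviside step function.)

F[f₁*f₂](ω) = \frac{1}{\left(i \omega + 4\right) \left(i \omega + 5\right)}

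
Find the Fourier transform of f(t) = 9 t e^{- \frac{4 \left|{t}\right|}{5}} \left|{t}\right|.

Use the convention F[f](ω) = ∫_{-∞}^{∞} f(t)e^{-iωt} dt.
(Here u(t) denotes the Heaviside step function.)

F(ω) = \frac{22500 i \omega \left(25 \omega^{2} - 48\right)}{\left(25 \omega^{2} + 16\right)^{3}}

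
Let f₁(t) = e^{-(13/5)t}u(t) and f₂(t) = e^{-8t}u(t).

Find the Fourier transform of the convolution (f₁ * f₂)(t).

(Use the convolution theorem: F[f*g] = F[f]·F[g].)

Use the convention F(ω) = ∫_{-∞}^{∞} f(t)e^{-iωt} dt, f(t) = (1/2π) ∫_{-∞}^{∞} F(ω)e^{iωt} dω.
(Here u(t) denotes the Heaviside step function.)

F[f₁*f₂](ω) = \frac{5}{\left(i \omega + 8\right) \left(5 i \omega + 13\right)}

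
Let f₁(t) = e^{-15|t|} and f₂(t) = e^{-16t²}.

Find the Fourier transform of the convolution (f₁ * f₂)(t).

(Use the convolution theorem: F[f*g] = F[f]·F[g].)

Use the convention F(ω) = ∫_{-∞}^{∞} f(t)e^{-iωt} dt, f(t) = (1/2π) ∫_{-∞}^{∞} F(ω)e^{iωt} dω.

F[f₁*f₂](ω) = \frac{15 \sqrt{\pi} e^{- \frac{\omega^{2}}{64}}}{2 \left(\omega^{2} + 225\right)}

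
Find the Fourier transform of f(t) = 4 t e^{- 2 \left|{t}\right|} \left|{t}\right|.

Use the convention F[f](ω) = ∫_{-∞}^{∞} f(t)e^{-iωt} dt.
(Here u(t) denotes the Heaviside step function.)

F(ω) = \frac{16 i \omega \left(\omega^{2} - 12\right)}{\left(\omega^{2} + 4\right)^{3}}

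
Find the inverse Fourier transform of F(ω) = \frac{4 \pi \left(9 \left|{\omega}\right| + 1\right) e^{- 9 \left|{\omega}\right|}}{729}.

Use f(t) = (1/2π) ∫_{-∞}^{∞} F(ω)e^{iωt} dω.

f(t) = \frac{8}{\left(t^{2} + 81\right)^{2}}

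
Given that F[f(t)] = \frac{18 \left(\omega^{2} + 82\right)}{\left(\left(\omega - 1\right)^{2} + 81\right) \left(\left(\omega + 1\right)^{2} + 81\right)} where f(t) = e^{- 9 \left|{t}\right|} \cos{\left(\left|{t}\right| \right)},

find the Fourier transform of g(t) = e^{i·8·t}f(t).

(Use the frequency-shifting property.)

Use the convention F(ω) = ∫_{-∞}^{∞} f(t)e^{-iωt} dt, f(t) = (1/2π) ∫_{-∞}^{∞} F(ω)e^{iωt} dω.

F[g](ω) = \frac{18 \left(\left(\omega - 8\right)^{2} + 82\right)}{\left(\left(\omega - 9\right)^{2} + 81\right) \left(\left(\omega - 7\right)^{2} + 81\right)}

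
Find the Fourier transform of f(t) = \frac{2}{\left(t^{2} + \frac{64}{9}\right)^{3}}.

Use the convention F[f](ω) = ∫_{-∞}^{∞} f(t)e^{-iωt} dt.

F(ω) = \frac{27 \pi \left(64 \omega^{2} + 72 \left|{\omega}\right| + 27\right) e^{- \frac{8 \left|{\omega}\right|}{3}}}{131072}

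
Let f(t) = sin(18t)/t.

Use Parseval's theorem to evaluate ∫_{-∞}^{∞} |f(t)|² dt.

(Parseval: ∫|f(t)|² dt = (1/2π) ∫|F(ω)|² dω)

∫|f(t)|² dt = 18 \pi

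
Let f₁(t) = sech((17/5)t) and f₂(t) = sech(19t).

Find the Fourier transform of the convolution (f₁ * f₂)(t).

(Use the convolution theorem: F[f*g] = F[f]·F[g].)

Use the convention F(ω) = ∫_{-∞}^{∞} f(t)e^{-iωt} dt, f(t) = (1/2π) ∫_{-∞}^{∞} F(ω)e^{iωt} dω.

F[f₁*f₂](ω) = \frac{5 \pi^{2}}{323 \cosh{\left(\frac{\pi \omega}{38} \right)} \cosh{\left(\frac{5 \pi \omega}{34} \right)}}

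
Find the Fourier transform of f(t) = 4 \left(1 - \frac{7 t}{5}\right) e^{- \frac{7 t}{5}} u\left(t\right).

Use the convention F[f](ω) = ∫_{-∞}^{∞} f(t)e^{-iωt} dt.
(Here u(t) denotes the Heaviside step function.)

F(ω) = \frac{100 i \omega}{- 25 \omega^{2} + 70 i \omega + 49}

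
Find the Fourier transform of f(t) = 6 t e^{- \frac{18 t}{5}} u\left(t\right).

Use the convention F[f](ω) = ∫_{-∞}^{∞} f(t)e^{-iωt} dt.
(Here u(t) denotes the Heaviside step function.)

F(ω) = \frac{150}{\left(5 i \omega + 18\right)^{2}}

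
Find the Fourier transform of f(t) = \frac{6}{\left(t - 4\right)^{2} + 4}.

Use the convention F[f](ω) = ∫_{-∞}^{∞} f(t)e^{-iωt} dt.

F(ω) = 3 \pi e^{- 4 i \omega - 2 \left|{\omega}\right|}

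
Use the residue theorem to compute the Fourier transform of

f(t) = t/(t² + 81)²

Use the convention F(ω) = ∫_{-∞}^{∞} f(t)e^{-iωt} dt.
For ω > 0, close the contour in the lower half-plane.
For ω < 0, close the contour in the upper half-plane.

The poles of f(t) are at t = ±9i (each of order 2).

Let g(z) = f(z)e^{-iωz}; for large |z| the factor e^{-iωz} decays in the lower half-plane when ω > 0 and in the upper half-plane when ω < 0.

Case ω > 0 (lower half-plane, clockwise contour ⇒ F(ω) = -2πi·ΣRes):
  Res_{z = - 9 i} g(z) = \frac{\omega e^{- 9 \omega}}{36} (pole of order 2)
  F(ω) = -2πi·ΣRes = - \frac{i \pi \omega e^{- 9 \omega}}{18}

Case ω < 0 (upper half-plane, counterclockwise contour ⇒ F(ω) = +2πi·ΣRes):
  Res_{z = 9 i} g(z) = - \frac{\omega e^{9 \omega}}{36} (pole of order 2)
  F(ω) = 2πi·ΣRes = - \frac{i \pi \omega e^{9 \omega}}{18}

Both cases combine into a single formula in |ω|:

F(ω) = - \frac{i \pi \omega e^{- 9 \left|{\omega}\right|}}{18}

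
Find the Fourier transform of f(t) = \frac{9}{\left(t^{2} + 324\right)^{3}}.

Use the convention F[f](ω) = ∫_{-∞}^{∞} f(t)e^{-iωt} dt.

F(ω) = \frac{\pi \left(108 \omega^{2} + 18 \left|{\omega}\right| + 1\right) e^{- 18 \left|{\omega}\right|}}{559872}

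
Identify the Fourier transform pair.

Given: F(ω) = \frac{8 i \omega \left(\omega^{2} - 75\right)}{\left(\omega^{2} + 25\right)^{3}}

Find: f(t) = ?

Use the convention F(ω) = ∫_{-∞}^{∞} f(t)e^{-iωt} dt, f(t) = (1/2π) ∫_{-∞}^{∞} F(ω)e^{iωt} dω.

f(t) = 2 t e^{- 5 \left|{t}\right|} \left|{t}\right|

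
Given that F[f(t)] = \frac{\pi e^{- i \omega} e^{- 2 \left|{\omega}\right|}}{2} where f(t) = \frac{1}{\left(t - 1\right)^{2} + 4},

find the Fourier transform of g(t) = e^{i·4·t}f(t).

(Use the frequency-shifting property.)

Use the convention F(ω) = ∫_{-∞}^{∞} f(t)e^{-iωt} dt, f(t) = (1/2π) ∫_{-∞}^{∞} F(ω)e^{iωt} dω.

F[g](ω) = \frac{\pi e^{- i \left(\omega - 4\right) - 2 \left|{\omega - 4}\right|}}{2}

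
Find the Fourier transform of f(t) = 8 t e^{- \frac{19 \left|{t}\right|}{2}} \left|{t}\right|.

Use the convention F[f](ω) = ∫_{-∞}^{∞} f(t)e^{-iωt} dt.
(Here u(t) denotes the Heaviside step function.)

F(ω) = \frac{512 i \omega \left(4 \omega^{2} - 1083\right)}{\left(4 \omega^{2} + 361\right)^{3}}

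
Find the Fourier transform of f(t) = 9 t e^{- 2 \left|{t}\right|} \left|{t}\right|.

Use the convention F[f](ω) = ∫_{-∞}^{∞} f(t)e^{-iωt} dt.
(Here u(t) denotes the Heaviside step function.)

F(ω) = \frac{36 i \omega \left(\omega^{2} - 12\right)}{\left(\omega^{2} + 4\right)^{3}}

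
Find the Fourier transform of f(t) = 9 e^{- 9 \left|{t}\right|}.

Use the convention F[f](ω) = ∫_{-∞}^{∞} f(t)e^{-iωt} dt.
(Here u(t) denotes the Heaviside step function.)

F(ω) = \frac{162}{\omega^{2} + 81}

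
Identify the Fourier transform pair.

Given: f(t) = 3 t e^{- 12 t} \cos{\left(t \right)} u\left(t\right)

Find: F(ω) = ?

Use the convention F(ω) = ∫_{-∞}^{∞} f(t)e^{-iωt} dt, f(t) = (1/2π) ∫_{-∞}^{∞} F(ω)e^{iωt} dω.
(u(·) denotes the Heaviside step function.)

F(ω) = \frac{3 \left(\left(i \omega + 12\right)^{2} - 1\right)}{\left(\left(i \omega + 12\right)^{2} + 1\right)^{2}}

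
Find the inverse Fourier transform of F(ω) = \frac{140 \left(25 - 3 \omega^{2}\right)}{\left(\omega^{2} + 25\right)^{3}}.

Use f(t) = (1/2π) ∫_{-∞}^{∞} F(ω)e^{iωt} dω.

f(t) = 7 t^{2} e^{- 5 \left|{t}\right|}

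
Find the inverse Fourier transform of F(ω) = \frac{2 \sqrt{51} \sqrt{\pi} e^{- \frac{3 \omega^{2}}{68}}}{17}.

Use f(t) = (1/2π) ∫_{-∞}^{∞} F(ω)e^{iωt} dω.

f(t) = 2 e^{- \frac{17 t^{2}}{3}}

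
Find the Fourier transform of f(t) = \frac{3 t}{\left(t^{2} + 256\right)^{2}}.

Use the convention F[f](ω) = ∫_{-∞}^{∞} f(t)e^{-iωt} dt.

F(ω) = - \frac{3 i \pi \omega e^{- 16 \left|{\omega}\right|}}{32}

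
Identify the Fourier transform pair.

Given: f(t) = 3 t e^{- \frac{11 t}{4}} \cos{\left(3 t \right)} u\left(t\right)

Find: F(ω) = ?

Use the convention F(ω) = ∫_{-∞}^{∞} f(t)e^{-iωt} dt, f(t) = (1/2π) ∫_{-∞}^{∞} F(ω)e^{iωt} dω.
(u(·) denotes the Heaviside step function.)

F(ω) = \frac{48 \left(\left(4 i \omega + 11\right)^{2} - 144\right)}{\left(\left(4 i \omega + 11\right)^{2} + 144\right)^{2}}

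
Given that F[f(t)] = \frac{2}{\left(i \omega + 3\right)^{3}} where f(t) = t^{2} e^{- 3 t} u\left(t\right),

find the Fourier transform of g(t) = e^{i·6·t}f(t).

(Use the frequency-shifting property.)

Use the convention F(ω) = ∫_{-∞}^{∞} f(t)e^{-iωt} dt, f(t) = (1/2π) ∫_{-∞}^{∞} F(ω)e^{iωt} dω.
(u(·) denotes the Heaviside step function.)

F[g](ω) = \frac{2}{\left(i \left(\omega - 6\right) + 3\right)^{3}}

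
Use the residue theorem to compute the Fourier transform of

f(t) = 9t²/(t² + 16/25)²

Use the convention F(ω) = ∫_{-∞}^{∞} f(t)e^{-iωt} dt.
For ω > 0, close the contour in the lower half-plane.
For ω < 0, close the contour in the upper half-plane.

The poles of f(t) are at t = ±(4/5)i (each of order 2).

Let g(z) = f(z)e^{-iωz}; for large |z| the factor e^{-iωz} decays in the lower half-plane when ω > 0 and in the upper half-plane when ω < 0.

Case ω > 0 (lower half-plane, clockwise contour ⇒ F(ω) = -2πi·ΣRes):
  Res_{z = - \frac{4 i}{5}} g(z) = \frac{9 i \left(5 - 4 \omega\right) e^{- \frac{4 \omega}{5}}}{16} (pole of order 2)
  F(ω) = -2πi·ΣRes = \frac{9 \pi \left(5 - 4 \omega\right) e^{- \frac{4 \omega}{5}}}{8}

Case ω < 0 (upper half-plane, counterclockwise contour ⇒ F(ω) = +2πi·ΣRes):
  Res_{z = \frac{4 i}{5}} g(z) = \frac{9 i \left(- 4 \omega - 5\right) e^{\frac{4 \omega}{5}}}{16} (pole of order 2)
  F(ω) = 2πi·ΣRes = \frac{9 \pi \left(4 \omega + 5\right) e^{\frac{4 \omega}{5}}}{8}

Both cases combine into a single formula in |ω|:

F(ω) = \frac{9 \pi \left(5 - 4 \left|{\omega}\right|\right) e^{- \frac{4 \left|{\omega}\right|}{5}}}{8}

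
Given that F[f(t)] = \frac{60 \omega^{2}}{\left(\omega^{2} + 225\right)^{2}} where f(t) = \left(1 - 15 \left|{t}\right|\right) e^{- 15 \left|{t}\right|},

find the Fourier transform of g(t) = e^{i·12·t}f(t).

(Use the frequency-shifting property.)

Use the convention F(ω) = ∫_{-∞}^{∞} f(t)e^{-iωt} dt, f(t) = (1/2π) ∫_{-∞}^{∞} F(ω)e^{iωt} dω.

F[g](ω) = \frac{60 \left(\omega - 12\right)^{2}}{\left(\left(\omega - 12\right)^{2} + 225\right)^{2}}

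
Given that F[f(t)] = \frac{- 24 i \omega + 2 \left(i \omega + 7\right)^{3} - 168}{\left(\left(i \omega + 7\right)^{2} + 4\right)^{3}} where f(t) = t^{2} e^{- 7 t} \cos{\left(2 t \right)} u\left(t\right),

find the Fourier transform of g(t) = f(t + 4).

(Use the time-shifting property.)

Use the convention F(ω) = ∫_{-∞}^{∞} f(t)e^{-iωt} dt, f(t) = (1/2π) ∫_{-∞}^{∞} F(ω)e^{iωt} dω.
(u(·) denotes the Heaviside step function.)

F[g](ω) = \frac{2 \left(- 12 i \omega + \left(i \omega + 7\right)^{3} - 84\right) e^{4 i \omega}}{\left(\left(i \omega + 7\right)^{2} + 4\right)^{3}}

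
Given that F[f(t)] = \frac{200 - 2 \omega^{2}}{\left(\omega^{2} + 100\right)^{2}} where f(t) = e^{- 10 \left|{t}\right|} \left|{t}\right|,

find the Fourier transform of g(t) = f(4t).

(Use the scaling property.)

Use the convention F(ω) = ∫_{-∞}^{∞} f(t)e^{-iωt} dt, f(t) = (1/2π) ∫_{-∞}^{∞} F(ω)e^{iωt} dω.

F[g](ω) = \frac{8 \left(1600 - \omega^{2}\right)}{\left(\omega^{2} + 1600\right)^{2}}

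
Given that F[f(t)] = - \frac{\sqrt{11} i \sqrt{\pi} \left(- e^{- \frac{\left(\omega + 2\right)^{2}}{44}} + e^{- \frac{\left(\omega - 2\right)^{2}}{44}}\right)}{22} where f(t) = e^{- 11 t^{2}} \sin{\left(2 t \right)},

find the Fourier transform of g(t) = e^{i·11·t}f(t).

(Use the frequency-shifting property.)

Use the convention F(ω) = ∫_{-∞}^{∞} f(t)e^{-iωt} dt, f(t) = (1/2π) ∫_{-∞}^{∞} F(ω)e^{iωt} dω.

F[g](ω) = \frac{\sqrt{11} i \sqrt{\pi} \left(- e^{\frac{2 \omega}{11}} + e^{2}\right) e^{- \frac{\omega^{2}}{44} + \frac{9 \omega}{22} - \frac{169}{44}}}{22}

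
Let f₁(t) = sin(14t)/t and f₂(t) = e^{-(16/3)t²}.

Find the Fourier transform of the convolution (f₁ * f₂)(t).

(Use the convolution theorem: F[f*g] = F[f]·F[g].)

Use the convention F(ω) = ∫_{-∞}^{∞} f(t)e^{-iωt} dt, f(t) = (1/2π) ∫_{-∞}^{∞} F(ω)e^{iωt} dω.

F[f₁*f₂](ω) = \begin{cases} \frac{\sqrt{3} \pi^{\frac{3}{2}} e^{- \frac{3 \omega^{2}}{64}}}{4} & \text{for}\: \omega > -14 \wedge \omega < 14 \\0 & \text{otherwise} \end{cases}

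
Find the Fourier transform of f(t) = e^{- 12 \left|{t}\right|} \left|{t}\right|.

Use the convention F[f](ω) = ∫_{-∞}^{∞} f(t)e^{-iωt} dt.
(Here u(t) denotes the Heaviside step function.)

F(ω) = \frac{2 \left(144 - \omega^{2}\right)}{\left(\omega^{2} + 144\right)^{2}}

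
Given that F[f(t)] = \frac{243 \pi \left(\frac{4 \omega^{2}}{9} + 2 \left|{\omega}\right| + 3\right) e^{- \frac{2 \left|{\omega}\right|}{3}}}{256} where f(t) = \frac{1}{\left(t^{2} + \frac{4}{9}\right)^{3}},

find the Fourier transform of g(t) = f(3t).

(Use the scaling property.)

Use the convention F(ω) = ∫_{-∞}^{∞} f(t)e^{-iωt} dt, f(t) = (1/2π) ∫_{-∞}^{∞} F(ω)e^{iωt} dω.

F[g](ω) = \frac{\pi \left(4 \omega^{2} + 54 \left|{\omega}\right| + 243\right) e^{- \frac{2 \left|{\omega}\right|}{9}}}{256}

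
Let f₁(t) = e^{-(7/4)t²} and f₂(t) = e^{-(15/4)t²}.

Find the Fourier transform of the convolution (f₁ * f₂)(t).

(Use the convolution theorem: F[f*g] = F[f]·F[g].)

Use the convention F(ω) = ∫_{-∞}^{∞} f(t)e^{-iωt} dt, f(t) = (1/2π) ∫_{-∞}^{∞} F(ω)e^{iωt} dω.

F[f₁*f₂](ω) = \frac{4 \sqrt{105} \pi e^{- \frac{22 \omega^{2}}{105}}}{105}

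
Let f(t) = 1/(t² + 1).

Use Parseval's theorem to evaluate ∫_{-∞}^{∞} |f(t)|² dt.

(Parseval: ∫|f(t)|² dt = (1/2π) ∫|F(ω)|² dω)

∫|f(t)|² dt = \frac{\pi}{2}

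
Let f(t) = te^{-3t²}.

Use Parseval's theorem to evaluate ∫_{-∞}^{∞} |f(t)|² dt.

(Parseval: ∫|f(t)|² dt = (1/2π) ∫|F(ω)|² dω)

∫|f(t)|² dt = \frac{\sqrt{6} \sqrt{\pi}}{72}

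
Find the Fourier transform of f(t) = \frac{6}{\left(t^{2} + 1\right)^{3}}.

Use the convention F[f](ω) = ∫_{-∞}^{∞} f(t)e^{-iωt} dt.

F(ω) = \frac{3 \pi \left(\omega^{2} + 3 \left|{\omega}\right| + 3\right) e^{- \left|{\omega}\right|}}{4}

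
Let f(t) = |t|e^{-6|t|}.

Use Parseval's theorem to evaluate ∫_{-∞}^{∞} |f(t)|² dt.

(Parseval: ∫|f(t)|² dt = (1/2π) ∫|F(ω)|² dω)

∫|f(t)|² dt = \frac{1}{432}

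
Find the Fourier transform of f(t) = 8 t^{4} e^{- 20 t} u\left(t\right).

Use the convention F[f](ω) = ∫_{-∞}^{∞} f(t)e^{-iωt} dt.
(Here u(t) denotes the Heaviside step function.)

F(ω) = \frac{192}{\left(i \omega + 20\right)^{5}}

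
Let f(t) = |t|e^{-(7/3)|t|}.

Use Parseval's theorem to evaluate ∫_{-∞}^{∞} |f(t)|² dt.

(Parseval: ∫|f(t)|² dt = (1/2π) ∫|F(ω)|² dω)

∫|f(t)|² dt = \frac{27}{686}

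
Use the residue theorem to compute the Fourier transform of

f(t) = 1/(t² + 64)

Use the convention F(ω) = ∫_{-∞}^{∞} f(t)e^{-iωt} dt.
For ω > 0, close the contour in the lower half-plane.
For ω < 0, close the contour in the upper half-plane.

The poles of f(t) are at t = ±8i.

Let g(z) = f(z)e^{-iωz}; for large |z| the factor e^{-iωz} decays in the lower half-plane when ω > 0 and in the upper half-plane when ω < 0.

Case ω > 0 (lower half-plane, clockwise contour ⇒ F(ω) = -2πi·ΣRes):
  Res_{z = - 8 i} g(z) = \frac{i e^{- 8 \omega}}{16}
  F(ω) = -2πi·ΣRes = \frac{\pi e^{- 8 \omega}}{8}

Case ω < 0 (upper half-plane, counterclockwise contour ⇒ F(ω) = +2πi·ΣRes):
  Res_{z = 8 i} g(z) = - \frac{i e^{8 \omega}}{16}
  F(ω) = 2πi·ΣRes = \frac{\pi e^{8 \omega}}{8}

Both cases combine into a single formula in |ω|:

F(ω) = \frac{\pi e^{- 8 \left|{\omega}\right|}}{8}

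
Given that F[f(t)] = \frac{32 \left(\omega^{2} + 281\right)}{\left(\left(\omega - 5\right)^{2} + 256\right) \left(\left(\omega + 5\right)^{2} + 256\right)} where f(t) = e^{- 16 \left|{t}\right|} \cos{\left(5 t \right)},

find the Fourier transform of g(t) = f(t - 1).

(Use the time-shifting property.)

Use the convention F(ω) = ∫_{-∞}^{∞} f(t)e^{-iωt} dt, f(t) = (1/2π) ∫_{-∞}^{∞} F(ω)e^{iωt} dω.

F[g](ω) = \frac{32 \left(\omega^{2} + 281\right) e^{- i \omega}}{\omega^{4} + 462 \omega^{2} + 78961}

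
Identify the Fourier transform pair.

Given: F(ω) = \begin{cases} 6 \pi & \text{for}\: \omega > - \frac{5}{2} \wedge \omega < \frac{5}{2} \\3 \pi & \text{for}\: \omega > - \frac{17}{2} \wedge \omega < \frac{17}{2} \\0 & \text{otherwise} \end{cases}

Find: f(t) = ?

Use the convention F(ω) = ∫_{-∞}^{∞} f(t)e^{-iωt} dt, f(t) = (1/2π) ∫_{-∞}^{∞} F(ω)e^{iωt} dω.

f(t) = \frac{6 \sin{\left(\frac{11 t}{2} \right)} \cos{\left(3 t \right)}}{t}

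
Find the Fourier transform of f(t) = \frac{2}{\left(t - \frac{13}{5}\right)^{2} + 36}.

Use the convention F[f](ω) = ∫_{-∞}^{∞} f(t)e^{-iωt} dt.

F(ω) = \frac{\pi e^{- \frac{13 i \omega}{5} - 6 \left|{\omega}\right|}}{3}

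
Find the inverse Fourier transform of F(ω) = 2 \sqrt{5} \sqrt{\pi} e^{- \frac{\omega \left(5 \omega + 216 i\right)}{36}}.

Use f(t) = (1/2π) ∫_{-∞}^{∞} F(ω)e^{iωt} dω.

f(t) = 6 e^{- \frac{9 \left(t - 6\right)^{2}}{5}}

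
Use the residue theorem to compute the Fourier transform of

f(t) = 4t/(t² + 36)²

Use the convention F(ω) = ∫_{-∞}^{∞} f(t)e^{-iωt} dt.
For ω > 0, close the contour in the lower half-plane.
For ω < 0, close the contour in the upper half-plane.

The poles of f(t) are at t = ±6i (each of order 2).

Let g(z) = f(z)e^{-iωz}; for large |z| the factor e^{-iωz} decays in the lower half-plane when ω > 0 and in the upper half-plane when ω < 0.

Case ω > 0 (lower half-plane, clockwise contour ⇒ F(ω) = -2πi·ΣRes):
  Res_{z = - 6 i} g(z) = \frac{\omega e^{- 6 \omega}}{6} (pole of order 2)
  F(ω) = -2πi·ΣRes = - \frac{i \pi \omega e^{- 6 \omega}}{3}

Case ω < 0 (upper half-plane, counterclockwise contour ⇒ F(ω) = +2πi·ΣRes):
  Res_{z = 6 i} g(z) = - \frac{\omega e^{6 \omega}}{6} (pole of order 2)
  F(ω) = 2πi·ΣRes = - \frac{i \pi \omega e^{6 \omega}}{3}

Both cases combine into a single formula in |ω|:

F(ω) = - \frac{i \pi \omega e^{- 6 \left|{\omega}\right|}}{3}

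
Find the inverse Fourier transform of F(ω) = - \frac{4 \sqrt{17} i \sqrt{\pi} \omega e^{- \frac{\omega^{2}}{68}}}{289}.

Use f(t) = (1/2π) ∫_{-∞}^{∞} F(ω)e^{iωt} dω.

f(t) = 8 t e^{- 17 t^{2}}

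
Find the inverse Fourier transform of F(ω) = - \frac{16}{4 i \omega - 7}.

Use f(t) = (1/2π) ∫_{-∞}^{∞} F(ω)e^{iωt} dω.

f(t) = 4 e^{\frac{7 t}{4}} u\left(- t\right)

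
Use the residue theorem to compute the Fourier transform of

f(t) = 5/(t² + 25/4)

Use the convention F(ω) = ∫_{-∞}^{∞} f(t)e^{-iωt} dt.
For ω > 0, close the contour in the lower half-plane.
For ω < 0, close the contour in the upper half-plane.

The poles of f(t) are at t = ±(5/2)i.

Let g(z) = f(z)e^{-iωz}; for large |z| the factor e^{-iωz} decays in the lower half-plane when ω > 0 and in the upper half-plane when ω < 0.

Case ω > 0 (lower half-plane, clockwise contour ⇒ F(ω) = -2πi·ΣRes):
  Res_{z = - \frac{5 i}{2}} g(z) = i e^{- \frac{5 \omega}{2}}
  F(ω) = -2πi·ΣRes = 2 \pi e^{- \frac{5 \omega}{2}}

Case ω < 0 (upper half-plane, counterclockwise contour ⇒ F(ω) = +2πi·ΣRes):
  Res_{z = \frac{5 i}{2}} g(z) = - i e^{\frac{5 \omega}{2}}
  F(ω) = 2πi·ΣRes = 2 \pi e^{\frac{5 \omega}{2}}

Both cases combine into a single formula in |ω|:

F(ω) = 2 \pi e^{- \frac{5 \left|{\omega}\right|}{2}}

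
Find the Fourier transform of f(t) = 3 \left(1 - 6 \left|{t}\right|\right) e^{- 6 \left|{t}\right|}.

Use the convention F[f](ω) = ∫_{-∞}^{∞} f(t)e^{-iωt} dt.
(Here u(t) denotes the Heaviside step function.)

F(ω) = \frac{72 \omega^{2}}{\left(\omega^{2} + 36\right)^{2}}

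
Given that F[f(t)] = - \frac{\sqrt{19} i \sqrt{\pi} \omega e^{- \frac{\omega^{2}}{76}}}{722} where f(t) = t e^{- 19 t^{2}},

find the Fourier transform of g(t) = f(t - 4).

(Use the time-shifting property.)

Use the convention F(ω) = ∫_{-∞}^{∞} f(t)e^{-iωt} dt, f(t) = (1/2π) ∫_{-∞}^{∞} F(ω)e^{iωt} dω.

F[g](ω) = - \frac{\sqrt{19} i \sqrt{\pi} \omega e^{- \frac{\omega \left(\omega + 304 i\right)}{76}}}{722}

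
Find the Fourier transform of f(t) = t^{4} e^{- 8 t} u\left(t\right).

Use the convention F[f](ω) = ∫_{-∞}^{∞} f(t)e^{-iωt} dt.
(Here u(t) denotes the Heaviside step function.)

F(ω) = \frac{24}{\left(i \omega + 8\right)^{5}}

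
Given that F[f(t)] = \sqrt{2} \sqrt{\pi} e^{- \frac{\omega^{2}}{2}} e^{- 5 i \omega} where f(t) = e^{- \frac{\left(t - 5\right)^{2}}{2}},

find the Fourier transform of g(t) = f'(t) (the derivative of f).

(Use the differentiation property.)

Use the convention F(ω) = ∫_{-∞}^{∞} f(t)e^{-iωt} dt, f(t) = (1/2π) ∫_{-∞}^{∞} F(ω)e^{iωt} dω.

F[g](ω) = \sqrt{2} i \sqrt{\pi} \omega e^{- \frac{\omega \left(\omega + 10 i\right)}{2}}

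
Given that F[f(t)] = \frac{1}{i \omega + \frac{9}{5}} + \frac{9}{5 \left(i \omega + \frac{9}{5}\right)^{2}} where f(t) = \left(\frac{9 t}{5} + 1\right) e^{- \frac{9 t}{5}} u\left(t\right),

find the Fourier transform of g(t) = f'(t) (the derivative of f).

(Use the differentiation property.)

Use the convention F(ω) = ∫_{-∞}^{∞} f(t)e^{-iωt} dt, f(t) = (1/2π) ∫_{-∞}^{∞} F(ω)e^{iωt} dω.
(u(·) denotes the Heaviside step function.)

F[g](ω) = \frac{5 \omega \left(5 \omega - 18 i\right)}{25 \omega^{2} - 90 i \omega - 81}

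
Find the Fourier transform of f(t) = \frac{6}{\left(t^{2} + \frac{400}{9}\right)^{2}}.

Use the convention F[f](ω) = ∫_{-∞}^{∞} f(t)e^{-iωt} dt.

F(ω) = \frac{27 \pi \left(20 \left|{\omega}\right| + 3\right) e^{- \frac{20 \left|{\omega}\right|}{3}}}{8000}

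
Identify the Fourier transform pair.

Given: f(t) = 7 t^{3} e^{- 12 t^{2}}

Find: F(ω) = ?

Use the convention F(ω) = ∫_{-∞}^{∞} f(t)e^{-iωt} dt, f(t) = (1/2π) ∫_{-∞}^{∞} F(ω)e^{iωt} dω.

F(ω) = \frac{7 \sqrt{3} i \sqrt{\pi} \omega \left(\omega^{2} - 72\right) e^{- \frac{\omega^{2}}{48}}}{82944}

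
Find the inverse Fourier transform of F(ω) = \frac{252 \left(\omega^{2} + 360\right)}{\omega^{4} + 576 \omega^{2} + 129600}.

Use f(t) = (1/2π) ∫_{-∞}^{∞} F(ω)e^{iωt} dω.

f(t) = 7 e^{- 18 \left|{t}\right|} \cos{\left(6 \left|{t}\right| \right)}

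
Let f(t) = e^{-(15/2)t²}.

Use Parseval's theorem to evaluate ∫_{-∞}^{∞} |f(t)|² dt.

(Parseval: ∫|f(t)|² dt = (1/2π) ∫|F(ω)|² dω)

∫|f(t)|² dt = \frac{\sqrt{15} \sqrt{\pi}}{15}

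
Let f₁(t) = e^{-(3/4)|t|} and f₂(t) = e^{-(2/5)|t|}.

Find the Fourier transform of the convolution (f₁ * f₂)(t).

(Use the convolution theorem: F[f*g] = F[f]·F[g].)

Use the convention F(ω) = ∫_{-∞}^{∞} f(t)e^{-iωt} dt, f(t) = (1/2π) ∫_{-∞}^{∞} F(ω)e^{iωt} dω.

F[f₁*f₂](ω) = \frac{480}{400 \omega^{4} + 289 \omega^{2} + 36}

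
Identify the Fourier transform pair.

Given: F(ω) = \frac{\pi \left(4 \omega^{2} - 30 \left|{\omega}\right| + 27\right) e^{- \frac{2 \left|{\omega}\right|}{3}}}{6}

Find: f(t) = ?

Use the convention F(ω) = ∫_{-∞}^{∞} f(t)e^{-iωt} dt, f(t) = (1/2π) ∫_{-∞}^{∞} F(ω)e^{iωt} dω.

f(t) = \frac{8 t^{4}}{\left(t^{2} + \frac{4}{9}\right)^{3}}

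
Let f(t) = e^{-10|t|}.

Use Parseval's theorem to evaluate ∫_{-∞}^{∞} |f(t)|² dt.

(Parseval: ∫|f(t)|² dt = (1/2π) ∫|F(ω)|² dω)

∫|f(t)|² dt = \frac{1}{10}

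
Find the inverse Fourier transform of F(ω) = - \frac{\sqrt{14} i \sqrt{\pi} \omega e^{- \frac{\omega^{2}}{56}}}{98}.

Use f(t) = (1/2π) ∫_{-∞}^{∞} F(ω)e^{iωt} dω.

f(t) = 4 t e^{- 14 t^{2}}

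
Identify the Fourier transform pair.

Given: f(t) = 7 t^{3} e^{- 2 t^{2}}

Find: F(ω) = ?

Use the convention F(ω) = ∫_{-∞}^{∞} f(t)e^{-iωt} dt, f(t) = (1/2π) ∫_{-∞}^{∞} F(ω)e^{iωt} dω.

F(ω) = \frac{7 \sqrt{2} i \sqrt{\pi} \omega \left(\omega^{2} - 12\right) e^{- \frac{\omega^{2}}{8}}}{128}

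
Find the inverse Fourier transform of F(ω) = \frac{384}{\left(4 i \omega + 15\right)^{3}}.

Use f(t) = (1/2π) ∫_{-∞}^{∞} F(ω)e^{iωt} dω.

f(t) = 3 t^{2} e^{- \frac{15 t}{4}} u\left(t\right)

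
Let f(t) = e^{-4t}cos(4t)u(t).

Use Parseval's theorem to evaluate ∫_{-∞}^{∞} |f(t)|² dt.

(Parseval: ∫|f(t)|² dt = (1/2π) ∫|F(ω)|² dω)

∫|f(t)|² dt = \frac{3}{32}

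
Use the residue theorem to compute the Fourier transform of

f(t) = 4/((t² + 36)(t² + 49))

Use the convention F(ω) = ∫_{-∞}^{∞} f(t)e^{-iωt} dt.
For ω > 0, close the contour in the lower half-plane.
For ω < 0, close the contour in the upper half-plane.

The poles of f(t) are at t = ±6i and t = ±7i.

Let g(z) = f(z)e^{-iωz}; for large |z| the factor e^{-iωz} decays in the lower half-plane when ω > 0 and in the upper half-plane when ω < 0.

Case ω > 0 (lower half-plane, clockwise contour ⇒ F(ω) = -2πi·ΣRes):
  Res_{z = - 6 i} g(z) = \frac{i e^{- 6 \omega}}{39}
  Res_{z = - 7 i} g(z) = - \frac{2 i e^{- 7 \omega}}{91}
  F(ω) = -2πi·ΣRes = \frac{2 \pi \left(7 e^{\omega} - 6\right) e^{- 7 \omega}}{273}

Case ω < 0 (upper half-plane, counterclockwise contour ⇒ F(ω) = +2πi·ΣRes):
  Res_{z = 6 i} g(z) = - \frac{i e^{6 \omega}}{39}
  Res_{z = 7 i} g(z) = \frac{2 i e^{7 \omega}}{91}
  F(ω) = 2πi·ΣRes = \frac{2 \pi \left(7 - 6 e^{\omega}\right) e^{6 \omega}}{273}

Both cases combine into a single formula in |ω|:

F(ω) = \frac{2 \pi \left(7 e^{\left|{\omega}\right|} - 6\right) e^{- 7 \left|{\omega}\right|}}{273}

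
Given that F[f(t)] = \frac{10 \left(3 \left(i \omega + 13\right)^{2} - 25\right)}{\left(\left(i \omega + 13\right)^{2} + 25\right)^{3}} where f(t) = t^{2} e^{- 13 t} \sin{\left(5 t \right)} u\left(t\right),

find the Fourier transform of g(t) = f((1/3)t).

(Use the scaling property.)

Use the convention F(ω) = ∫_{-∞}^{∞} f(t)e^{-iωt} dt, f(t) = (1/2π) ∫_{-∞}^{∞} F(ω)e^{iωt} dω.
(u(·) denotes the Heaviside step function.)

F[g](ω) = \frac{30 \left(3 \left(3 i \omega + 13\right)^{2} - 25\right)}{\left(\left(3 i \omega + 13\right)^{2} + 25\right)^{3}}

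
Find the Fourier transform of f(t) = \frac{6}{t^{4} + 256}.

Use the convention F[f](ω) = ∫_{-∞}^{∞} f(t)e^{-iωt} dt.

F(ω) = \frac{3 \pi e^{- 2 \sqrt{2} \left|{\omega}\right|} \sin{\left(2 \sqrt{2} \left|{\omega}\right| + \frac{\pi}{4} \right)}}{32}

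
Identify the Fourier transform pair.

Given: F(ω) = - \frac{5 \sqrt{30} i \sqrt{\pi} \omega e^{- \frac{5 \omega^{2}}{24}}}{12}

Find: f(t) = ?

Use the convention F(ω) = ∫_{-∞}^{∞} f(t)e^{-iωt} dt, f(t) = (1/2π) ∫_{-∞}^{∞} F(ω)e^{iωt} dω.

f(t) = 6 t e^{- \frac{6 t^{2}}{5}}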